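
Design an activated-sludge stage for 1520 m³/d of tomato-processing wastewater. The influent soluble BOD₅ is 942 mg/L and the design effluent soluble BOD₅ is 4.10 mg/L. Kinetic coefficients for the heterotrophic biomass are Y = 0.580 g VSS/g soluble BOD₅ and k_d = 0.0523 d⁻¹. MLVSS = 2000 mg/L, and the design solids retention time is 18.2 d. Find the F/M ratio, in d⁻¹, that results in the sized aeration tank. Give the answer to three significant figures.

F/M ≈ 0.186 d⁻¹

Steady-state biomass mass balance: V·X·(1 + k_d·θ_c) = Y·Q·(S₀ − S)·θ_c, so V = 0.580 × 1520 × (942 − 4.10) × 18.2 / [2000 × (1 + 0.0523 × 18.2)] = 1.5×10^7 / 3904 = 3855 m³.
F/M = applied load / biomass = Q·S₀/(V·X) = 1520 × 942 / (3855 × 2000) = 0.1857 d⁻¹.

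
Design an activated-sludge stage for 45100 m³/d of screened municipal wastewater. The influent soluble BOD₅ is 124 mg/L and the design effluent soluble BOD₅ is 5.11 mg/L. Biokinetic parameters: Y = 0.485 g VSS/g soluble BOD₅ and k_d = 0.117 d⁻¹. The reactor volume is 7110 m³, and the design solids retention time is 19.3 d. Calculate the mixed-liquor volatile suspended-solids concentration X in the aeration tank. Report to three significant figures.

From V·X·(1 + k_d·θ_c) = Y·Q·(S₀ − S)·θ_c: X = 0.485 × 45100 × (124 − 5.11) × 19.3 / [7110 × (1 + 0.117 × 19.3)] = 2167 mg/L.

X ≈ 2170 mg/L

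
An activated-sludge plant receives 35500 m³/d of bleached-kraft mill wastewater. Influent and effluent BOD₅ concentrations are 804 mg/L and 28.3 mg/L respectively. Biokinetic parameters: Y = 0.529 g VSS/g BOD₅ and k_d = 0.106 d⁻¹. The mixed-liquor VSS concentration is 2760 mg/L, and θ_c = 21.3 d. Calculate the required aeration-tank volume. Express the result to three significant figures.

V ≈ 34500 m³

Rearranging the biomass balance for a CMAS with decay, V = Y·Q·ΔS·θ_c / [X·(1+k_d θ_c)] = 0.529 × 35500 × (804 − 28.3) × 21.3 / [2760 × (1 + 0.106 × 21.3)] = 3.1×10^8 / 8992 = 34508 m³.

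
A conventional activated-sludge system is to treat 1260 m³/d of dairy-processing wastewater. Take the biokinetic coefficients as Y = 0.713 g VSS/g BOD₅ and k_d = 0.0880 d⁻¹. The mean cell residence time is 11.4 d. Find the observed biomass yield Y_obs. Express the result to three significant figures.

Correct the yield for decay: Y_obs = Y/(1 + k_d θ_c) = 0.713 / (1 + 0.0880 × 11.4) = 0.713 / 2.003 = 0.3559.

Y_obs ≈ 0.356 g VSS/g BOD₅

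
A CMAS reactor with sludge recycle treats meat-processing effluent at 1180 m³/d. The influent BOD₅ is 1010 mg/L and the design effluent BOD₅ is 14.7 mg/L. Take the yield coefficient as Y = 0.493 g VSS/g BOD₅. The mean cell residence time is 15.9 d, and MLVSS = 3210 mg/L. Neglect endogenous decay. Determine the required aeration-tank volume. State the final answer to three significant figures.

V ≈ 2870 m³

Biomass mass balance (decay neglected): V·X = Y·Q·(S₀ − S)·θ_c, so V = 0.493 × 1180 × (1010 − 14.7) × 15.9 / 3210 = 2868 m³.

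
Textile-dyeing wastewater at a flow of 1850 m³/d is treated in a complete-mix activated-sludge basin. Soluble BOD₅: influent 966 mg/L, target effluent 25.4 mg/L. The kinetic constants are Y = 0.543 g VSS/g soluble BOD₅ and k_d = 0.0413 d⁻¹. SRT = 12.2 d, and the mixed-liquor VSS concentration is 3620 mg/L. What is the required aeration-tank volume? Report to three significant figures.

V ≈ 2120 m³

From the SRT design equation V = Y Q (S₀−S) θ_c / [X (1 + k_d θ_c)] = 0.543 × 1850 × (966 − 25.4) × 12.2 / [3620 × (1 + 0.0413 × 12.2)] = 1.15×10^7 / 5444 = 2117 m³.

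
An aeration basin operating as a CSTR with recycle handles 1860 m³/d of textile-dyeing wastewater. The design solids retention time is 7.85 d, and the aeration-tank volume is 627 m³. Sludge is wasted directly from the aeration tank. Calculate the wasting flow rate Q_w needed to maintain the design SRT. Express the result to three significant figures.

Q_w ≈ 79.9 m³/d

With mixed-liquor wasting, θ_c = V/Q_w, so Q_w = V/θ_c = 627.0/7.85 = 79.87 m³/d.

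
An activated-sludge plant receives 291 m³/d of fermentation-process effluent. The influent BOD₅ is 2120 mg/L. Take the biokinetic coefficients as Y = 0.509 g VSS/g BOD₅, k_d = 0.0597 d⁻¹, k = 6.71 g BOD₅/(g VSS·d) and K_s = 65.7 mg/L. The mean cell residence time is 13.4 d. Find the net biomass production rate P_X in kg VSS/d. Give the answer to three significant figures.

For a completely mixed reactor with recycle the Lawrence–McCarty relation gives S = K_s·(1 + k_d·θ_c) / [θ_c·(Y·k − k_d) − 1] = 65.7 × (1 + 0.0597 × 13.4) / [13.4 × (0.509 × 6.71 − 0.0597) − 1] = 118.3 / 43.97 = 2.690 mg/L.
Correct the yield for decay: Y_obs = Y/(1 + k_d θ_c) = 0.509 / (1 + 0.0597 × 13.4) = 0.509 / 1.800 = 0.2828.
Substrate removed = Q·(S₀ − S) = 291 m³/d × (2120 − 2.69) g/m³ = 6.16×10^5 g/d = 616.1 kg/d.
So the net sludge growth is P_X = 0.2828 × 616.1 = 174.2 kg VSS/d.

P_X ≈ 174 kg VSS/d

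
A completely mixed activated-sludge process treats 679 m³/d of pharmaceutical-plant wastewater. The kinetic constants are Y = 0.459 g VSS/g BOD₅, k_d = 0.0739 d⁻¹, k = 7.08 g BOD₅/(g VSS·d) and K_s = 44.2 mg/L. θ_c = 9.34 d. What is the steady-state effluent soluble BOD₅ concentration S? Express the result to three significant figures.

Effluent substrate depends only on kinetics and SRT: S = K_s(1 + k_d θ_c) / [θ_c(Yk − k_d) − 1] = 44.2 × (1 + 0.0739 × 9.34) / [9.34 × (0.459 × 7.08 − 0.0739) − 1] = 74.71 / 28.66 = 2.607 mg/L.

S ≈ 2.61 mg/L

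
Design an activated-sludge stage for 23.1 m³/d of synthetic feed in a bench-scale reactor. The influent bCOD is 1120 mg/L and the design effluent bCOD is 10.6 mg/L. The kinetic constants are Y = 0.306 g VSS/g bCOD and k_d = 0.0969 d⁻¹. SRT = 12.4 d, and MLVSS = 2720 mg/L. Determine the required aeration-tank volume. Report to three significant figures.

V ≈ 16.2 m³

From the SRT design equation V = Y Q (S₀−S) θ_c / [X (1 + k_d θ_c)] = 0.306 × 23.1 × (1120 − 10.6) × 12.4 / [2720 × (1 + 0.0969 × 12.4)] = 9.72×10^4 / 5988 = 16.24 m³.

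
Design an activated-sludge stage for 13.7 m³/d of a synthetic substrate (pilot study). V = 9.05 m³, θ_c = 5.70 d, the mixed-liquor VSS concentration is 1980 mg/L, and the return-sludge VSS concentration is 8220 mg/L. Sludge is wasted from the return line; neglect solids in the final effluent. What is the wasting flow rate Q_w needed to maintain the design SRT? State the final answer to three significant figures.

Q_w = (V·X)/(θ_c X_r) = 9.050 × 1980 / (5.70 × 8220) = 0.3824 m³/d.

Q_w ≈ 0.382 m³/d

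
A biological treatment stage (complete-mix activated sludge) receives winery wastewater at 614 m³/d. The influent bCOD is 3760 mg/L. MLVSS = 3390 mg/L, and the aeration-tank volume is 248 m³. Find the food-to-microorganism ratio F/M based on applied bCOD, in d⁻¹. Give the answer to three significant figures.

F/M ≈ 2.75 d⁻¹

F/M = applied load / biomass = Q·S₀/(V·X) = 614 × 3760 / (248.0 × 3390) = 2.746 d⁻¹.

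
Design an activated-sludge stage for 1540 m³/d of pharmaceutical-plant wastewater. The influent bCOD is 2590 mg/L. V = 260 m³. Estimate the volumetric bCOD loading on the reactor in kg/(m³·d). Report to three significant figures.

Volumetric loading L_v = Q·S₀ / V = 1540 × 2590 g/m³ / 260.0 m³ = 15341 g/(m³·d) = 15.34 kg bCOD/(m³·d).

L_v ≈ 15.3 kg bCOD/(m³·d)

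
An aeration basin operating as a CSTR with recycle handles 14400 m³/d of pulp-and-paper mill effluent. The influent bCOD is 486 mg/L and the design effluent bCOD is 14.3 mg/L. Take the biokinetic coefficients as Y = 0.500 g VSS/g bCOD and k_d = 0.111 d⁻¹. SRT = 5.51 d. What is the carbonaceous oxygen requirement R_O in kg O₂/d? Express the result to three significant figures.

R_O ≈ 3800 kg O₂/d

Y_obs = Y / (1 + k_d θ_c) = 0.500 / (1 + 0.111 × 5.51) = 0.500 / 1.612 = 0.3102.
Substrate removed = Q·(S₀ − S) = 14400 m³/d × (486 − 14.3) g/m³ = 6.79×10^6 g/d = 6792 kg/d.
P_X = Y_obs·Q·(S₀ − S) = 0.3102 × 6792 = 2107 kg VSS/d.
Carbonaceous O₂ demand = substrate oxidised − cell-mass equivalent = 6792 − 1.42 × 2107 = 3800 kg O₂/d.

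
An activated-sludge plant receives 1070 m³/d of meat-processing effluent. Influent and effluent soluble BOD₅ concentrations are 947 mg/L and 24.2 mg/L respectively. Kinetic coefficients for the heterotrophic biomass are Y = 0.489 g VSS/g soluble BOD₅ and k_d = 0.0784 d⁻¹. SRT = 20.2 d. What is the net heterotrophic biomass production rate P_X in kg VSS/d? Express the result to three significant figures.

Observed yield with endogenous decay: Y_obs = Y / (1 + k_d·θ_c) = 0.489 / (1 + 0.0784 × 20.2) = 0.489 / 2.584 = 0.1893 g VSS/g soluble BOD₅.
Substrate removed = Q·(S₀ − S) = 1070 m³/d × (947 − 24.2) g/m³ = 9.87×10^5 g/d = 987.4 kg/d.
Net biomass production P_X = Y_obs × Q·(S₀ − S) = 0.1893 × 987.4 = 186.9 kg VSS/d.

P_X ≈ 187 kg VSS/d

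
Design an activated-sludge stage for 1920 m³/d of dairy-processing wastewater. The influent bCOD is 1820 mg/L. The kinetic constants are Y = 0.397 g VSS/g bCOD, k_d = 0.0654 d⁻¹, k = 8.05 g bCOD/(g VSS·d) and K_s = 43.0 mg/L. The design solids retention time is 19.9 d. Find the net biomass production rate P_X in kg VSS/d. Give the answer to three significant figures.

Effluent substrate depends only on kinetics and SRT: S = K_s(1 + k_d θ_c) / [θ_c(Yk − k_d) − 1] = 43.0 × (1 + 0.0654 × 19.9) / [19.9 × (0.397 × 8.05 − 0.0654) − 1] = 98.96 / 61.30 = 1.615 mg/L.
The observed yield is Y_obs = Y/(1 + k_d·θ_c) = 0.397 / (1 + 0.0654 × 19.9) = 0.397 / 2.301 = 0.1725 g VSS per g bCOD removed.
ΔS = 1820 − 1.61 = 1818 mg/L, so the substrate removal rate is 1920 × 1818/1000 = 3491 kg bCOD/d.
So the net sludge growth is P_X = 0.1725 × 3491 = 602.2 kg VSS/d.

P_X ≈ 602 kg VSS/d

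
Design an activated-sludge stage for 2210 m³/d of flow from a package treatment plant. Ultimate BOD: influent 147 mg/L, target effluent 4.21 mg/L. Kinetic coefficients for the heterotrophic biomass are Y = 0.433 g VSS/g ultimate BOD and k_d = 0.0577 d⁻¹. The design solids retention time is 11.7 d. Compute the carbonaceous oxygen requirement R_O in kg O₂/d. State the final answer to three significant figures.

The observed yield is Y_obs = Y/(1 + k_d·θ_c) = 0.433 / (1 + 0.0577 × 11.7) = 0.433 / 1.675 = 0.2585 g VSS per g ultimate BOD removed.
Mass of ultimate BOD removed per day: Q(S₀ − S) = 2210 × 142.8 g/m³ = 315.6 kg/d.
P_X = Y_obs·Q·(S₀ − S) = 0.2585 × 315.6 = 81.57 kg VSS/d.
Carbonaceous O₂ demand = substrate oxidised − cell-mass equivalent = 315.6 − 1.42 × 81.57 = 199.7 kg O₂/d.

R_O ≈ 200 kg O₂/d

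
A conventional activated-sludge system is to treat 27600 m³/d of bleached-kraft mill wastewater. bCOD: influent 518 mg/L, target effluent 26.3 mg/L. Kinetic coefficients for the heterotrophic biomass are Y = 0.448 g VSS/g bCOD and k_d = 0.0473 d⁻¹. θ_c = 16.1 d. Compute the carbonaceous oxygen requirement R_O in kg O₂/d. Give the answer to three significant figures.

R_O ≈ 8670 kg O₂/d

Correct the yield for decay: Y_obs = Y/(1 + k_d θ_c) = 0.448 / (1 + 0.0473 × 16.1) = 0.448 / 1.762 = 0.2543.
Substrate removed = Q·(S₀ − S) = 27600 m³/d × (518 − 26.3) g/m³ = 1.36×10^7 g/d = 13571 kg/d.
Net sludge production P_X = 0.2543 × 13571 = 3451 kg VSS/d.
R_O = Q·ΔS − 1.42 P_X = 13571 − 4901 = 8670 kg O₂/d.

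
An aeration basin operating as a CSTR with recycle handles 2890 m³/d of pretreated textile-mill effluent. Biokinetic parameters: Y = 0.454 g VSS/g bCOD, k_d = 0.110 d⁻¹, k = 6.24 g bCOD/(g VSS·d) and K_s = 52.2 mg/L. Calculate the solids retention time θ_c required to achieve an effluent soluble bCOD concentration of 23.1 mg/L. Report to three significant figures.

Specific growth rate at S = 23.1 mg/L: μ = YkS/(K_s+S) = 0.454·6.24·23.1/(52.2+23.1) = 0.8691 d⁻¹.
Then 1/θ_c = μ − k_d = 0.8691 − 0.110 = 0.7591 d⁻¹, giving θ_c = 1.317 d.

θ_c ≈ 1.32 d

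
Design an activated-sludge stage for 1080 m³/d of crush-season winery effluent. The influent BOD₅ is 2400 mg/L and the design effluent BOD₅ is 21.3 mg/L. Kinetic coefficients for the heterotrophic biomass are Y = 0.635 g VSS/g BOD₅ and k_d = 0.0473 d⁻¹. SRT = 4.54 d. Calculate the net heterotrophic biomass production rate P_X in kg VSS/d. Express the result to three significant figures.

P_X ≈ 1340 kg VSS/d

Correct the yield for decay: Y_obs = Y/(1 + k_d θ_c) = 0.635 / (1 + 0.0473 × 4.54) = 0.635 / 1.215 = 0.5227.
Q·(S₀ − S) = 1080 × (2400 − 21.3) × 10⁻³ = 2569 kg/d removed.
P_X = Y_obs · Q(S₀ − S) = 0.5227 × 2569 = 1343 kg VSS/d.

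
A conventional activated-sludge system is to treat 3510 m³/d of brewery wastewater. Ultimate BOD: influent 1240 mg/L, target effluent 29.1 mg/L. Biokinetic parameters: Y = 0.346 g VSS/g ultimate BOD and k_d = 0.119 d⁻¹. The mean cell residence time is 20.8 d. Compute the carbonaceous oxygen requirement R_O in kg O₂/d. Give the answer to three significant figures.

The observed yield is Y_obs = Y/(1 + k_d·θ_c) = 0.346 / (1 + 0.119 × 20.8) = 0.346 / 3.475 = 0.09956 g VSS per g ultimate BOD removed.
Q·(S₀ − S) = 3510 × (1240 − 29.1) × 10⁻³ = 4250 kg/d removed.
Net sludge production P_X = 0.09956 × 4250 = 423.2 kg VSS/d.
R_O = Q·(S₀ − S) − 1.42·P_X = 4250 − 1.42 × 423.2 = 3649 kg O₂/d.

R_O ≈ 3650 kg O₂/d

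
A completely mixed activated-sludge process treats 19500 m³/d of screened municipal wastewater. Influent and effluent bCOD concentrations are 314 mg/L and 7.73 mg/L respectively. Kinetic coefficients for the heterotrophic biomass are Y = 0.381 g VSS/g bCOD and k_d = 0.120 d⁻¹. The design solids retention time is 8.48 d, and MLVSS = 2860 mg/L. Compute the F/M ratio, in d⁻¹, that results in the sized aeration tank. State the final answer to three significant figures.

F/M ≈ 0.640 d⁻¹

Steady-state biomass mass balance: V·X·(1 + k_d·θ_c) = Y·Q·(S₀ − S)·θ_c, so V = 0.381 × 19500 × (314 − 7.73) × 8.48 / [2860 × (1 + 0.120 × 8.48)] = 1.93×10^7 / 5770 = 3344 m³.
Food-to-microorganism ratio F/M = Q S₀ / (V X) = 19500 × 314 / (3344 × 2860) = 0.6402 d⁻¹.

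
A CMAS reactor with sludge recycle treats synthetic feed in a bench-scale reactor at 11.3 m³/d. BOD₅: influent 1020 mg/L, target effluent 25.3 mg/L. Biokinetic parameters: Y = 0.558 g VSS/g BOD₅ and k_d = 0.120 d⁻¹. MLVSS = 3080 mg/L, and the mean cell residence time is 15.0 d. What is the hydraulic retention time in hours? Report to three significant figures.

τ ≈ 23.2 h

Rearranging the biomass balance for a CMAS with decay, V = Y·Q·ΔS·θ_c / [X·(1+k_d θ_c)] = 0.558 × 11.3 × (1020 − 25.3) × 15.0 / [3080 × (1 + 0.120 × 15.0)] = 9.41×10^4 / 8624 = 10.91 m³.
τ = V/Q = 10.91/11.3 = 0.9654 d, or 23.17 h.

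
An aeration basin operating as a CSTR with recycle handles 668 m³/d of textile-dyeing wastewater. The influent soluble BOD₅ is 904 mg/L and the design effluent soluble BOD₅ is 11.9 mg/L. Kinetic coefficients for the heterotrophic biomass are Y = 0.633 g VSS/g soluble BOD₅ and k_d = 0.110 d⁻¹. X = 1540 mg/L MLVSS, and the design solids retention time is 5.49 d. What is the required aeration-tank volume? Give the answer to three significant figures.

From the SRT design equation V = Y Q (S₀−S) θ_c / [X (1 + k_d θ_c)] = 0.633 × 668 × (904 − 11.9) × 5.49 / [1540 × (1 + 0.110 × 5.49)] = 2.07×10^6 / 2470 = 838.4 m³.

V ≈ 838 m³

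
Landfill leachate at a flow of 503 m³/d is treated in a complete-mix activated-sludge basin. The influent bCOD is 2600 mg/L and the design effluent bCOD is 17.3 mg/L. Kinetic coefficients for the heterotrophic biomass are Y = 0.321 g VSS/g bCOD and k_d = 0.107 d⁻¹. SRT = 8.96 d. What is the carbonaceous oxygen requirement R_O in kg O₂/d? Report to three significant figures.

Observed yield with endogenous decay: Y_obs = Y / (1 + k_d·θ_c) = 0.321 / (1 + 0.107 × 8.96) = 0.321 / 1.959 = 0.1639 g VSS/g bCOD.
Q·(S₀ − S) = 503 × (2600 − 17.3) × 10⁻³ = 1299 kg/d removed.
P_X = Y_obs·Q·(S₀ − S) = 0.1639 × 1299 = 212.9 kg VSS/d.
Carbonaceous O₂ demand = substrate oxidised − cell-mass equivalent = 1299 − 1.42 × 212.9 = 996.8 kg O₂/d.

R_O ≈ 997 kg O₂/d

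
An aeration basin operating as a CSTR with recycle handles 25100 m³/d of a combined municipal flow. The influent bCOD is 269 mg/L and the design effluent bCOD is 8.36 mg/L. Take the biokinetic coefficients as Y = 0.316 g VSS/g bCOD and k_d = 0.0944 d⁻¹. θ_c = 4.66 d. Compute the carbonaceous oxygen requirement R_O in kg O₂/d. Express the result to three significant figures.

Correct the yield for decay: Y_obs = Y/(1 + k_d θ_c) = 0.316 / (1 + 0.0944 × 4.66) = 0.316 / 1.440 = 0.2195.
Q·(S₀ − S) = 25100 × (269 − 8.36) × 10⁻³ = 6542 kg/d removed.
Biomass synthesised: P_X = Y_obs × 6542 = 1436 kg VSS/d.
R_O = Q·ΔS − 1.42 P_X = 6542 − 2039 = 4503 kg O₂/d.

R_O ≈ 4500 kg O₂/d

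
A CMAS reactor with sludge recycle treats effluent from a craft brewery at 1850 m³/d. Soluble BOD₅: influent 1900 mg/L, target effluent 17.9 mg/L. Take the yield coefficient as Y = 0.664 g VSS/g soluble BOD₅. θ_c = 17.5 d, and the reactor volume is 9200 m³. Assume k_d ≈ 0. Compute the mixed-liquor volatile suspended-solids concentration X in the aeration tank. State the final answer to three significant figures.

Without decay, X = Y Q (S₀−S) θ_c / V = 0.664 × 1850 × (1900 − 17.9) × 17.5 / 9200 = 4398 mg/L.

X ≈ 4400 mg/L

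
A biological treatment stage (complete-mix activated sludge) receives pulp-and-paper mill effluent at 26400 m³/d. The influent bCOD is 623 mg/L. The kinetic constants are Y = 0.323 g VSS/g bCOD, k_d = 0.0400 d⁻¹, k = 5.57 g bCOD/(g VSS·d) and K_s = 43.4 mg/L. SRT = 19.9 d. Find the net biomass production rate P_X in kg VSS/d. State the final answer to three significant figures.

For a completely mixed reactor with recycle the Lawrence–McCarty relation gives S = K_s·(1 + k_d·θ_c) / [θ_c·(Y·k − k_d) − 1] = 43.4 × (1 + 0.0400 × 19.9) / [19.9 × (0.323 × 5.57 − 0.0400) − 1] = 77.95 / 34.01 = 2.292 mg/L.
Y_obs = Y / (1 + k_d θ_c) = 0.323 / (1 + 0.0400 × 19.9) = 0.323 / 1.796 = 0.1798.
Q·(S₀ − S) = 26400 × (623 − 2.29) × 10⁻³ = 16387 kg/d removed.
Net biomass production P_X = Y_obs × Q·(S₀ − S) = 0.1798 × 16387 = 2947 kg VSS/d.

P_X ≈ 2950 kg VSS/d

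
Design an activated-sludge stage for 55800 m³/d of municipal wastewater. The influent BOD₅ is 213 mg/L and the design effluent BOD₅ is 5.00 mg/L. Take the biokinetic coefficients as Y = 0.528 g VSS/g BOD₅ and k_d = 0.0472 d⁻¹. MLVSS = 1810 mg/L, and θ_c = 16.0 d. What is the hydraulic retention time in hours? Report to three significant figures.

τ ≈ 13.3 h

Steady-state biomass mass balance: V·X·(1 + k_d·θ_c) = Y·Q·(S₀ − S)·θ_c, so V = 0.528 × 55800 × (213 − 5.00) × 16.0 / [1810 × (1 + 0.0472 × 16.0)] = 9.81×10^7 / 3177 = 30864 m³.
Hydraulic retention time τ = V/Q = 30864 / 55800 = 0.5531 d = 13.27 h.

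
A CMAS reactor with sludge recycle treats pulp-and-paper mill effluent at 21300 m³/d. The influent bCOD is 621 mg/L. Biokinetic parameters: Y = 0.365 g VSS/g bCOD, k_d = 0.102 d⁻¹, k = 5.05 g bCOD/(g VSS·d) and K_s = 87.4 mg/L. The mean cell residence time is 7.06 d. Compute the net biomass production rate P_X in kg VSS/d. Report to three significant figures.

P_X ≈ 2750 kg VSS/d

Effluent substrate depends only on kinetics and SRT: S = K_s(1 + k_d θ_c) / [θ_c(Yk − k_d) − 1] = 87.4 × (1 + 0.102 × 7.06) / [7.06 × (0.365 × 5.05 − 0.102) − 1] = 150.3 / 11.29 = 13.31 mg/L.
Y_obs = Y / (1 + k_d θ_c) = 0.365 / (1 + 0.102 × 7.06) = 0.365 / 1.720 = 0.2122.
Mass of bCOD removed per day: Q(S₀ − S) = 21300 × 607.7 g/m³ = 12944 kg/d.
Biomass produced: P_X = Y_obs·Q·ΔS = 0.2122 × 12944 ≈ 2747 kg VSS/d.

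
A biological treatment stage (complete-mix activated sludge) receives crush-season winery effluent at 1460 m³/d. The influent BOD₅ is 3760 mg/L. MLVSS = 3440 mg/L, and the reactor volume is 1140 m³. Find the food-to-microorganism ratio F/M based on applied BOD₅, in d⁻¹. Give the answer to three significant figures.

Food-to-microorganism ratio F/M = Q S₀ / (V X) = 1460 × 3760 / (1140 × 3440) = 1.400 d⁻¹.

F/M ≈ 1.40 d⁻¹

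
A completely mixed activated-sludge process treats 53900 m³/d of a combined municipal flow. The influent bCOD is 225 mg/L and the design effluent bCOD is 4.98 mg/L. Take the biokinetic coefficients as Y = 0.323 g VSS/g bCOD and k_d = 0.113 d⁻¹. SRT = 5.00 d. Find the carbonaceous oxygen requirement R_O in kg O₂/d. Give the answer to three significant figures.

Observed yield with endogenous decay: Y_obs = Y / (1 + k_d·θ_c) = 0.323 / (1 + 0.113 × 5.00) = 0.323 / 1.565 = 0.2064 g VSS/g bCOD.
Mass of bCOD removed per day: Q(S₀ − S) = 53900 × 220.0 g/m³ = 11859 kg/d.
Net sludge production P_X = 0.2064 × 11859 = 2448 kg VSS/d.
R_O = Q·(S₀ − S) − 1.42·P_X = 11859 − 1.42 × 2448 = 8383 kg O₂/d.

R_O ≈ 8380 kg O₂/d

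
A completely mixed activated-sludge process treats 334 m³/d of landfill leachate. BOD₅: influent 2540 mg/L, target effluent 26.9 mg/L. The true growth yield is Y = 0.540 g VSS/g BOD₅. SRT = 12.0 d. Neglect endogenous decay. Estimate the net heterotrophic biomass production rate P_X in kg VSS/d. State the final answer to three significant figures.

Since k_d ≈ 0, Y_obs = Y = 0.540 g VSS/g BOD₅.
Substrate removed = Q·(S₀ − S) = 334 m³/d × (2540 − 26.9) g/m³ = 8.39×10^5 g/d = 839.4 kg/d.
So the net sludge growth is P_X = 0.5400 × 839.4 = 453.3 kg VSS/d.

P_X ≈ 453 kg VSS/d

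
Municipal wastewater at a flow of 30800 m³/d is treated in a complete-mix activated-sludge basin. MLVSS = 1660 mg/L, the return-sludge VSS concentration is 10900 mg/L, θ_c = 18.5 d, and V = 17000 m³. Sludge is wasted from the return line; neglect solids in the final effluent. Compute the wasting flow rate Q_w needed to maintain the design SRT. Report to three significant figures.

Wasting from the return line (neglecting effluent solids): Q_w = V·X / (θ_c·X_r) = 17000 × 1660 / (18.5 × 10900) = 139.9 m³/d.

Q_w ≈ 140 m³/d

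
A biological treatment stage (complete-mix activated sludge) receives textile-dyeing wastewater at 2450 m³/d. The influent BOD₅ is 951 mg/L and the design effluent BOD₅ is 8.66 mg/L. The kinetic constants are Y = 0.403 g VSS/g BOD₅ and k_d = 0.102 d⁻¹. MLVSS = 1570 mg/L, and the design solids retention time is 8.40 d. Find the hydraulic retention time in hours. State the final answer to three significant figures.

τ ≈ 26.3 h

From the SRT design equation V = Y Q (S₀−S) θ_c / [X (1 + k_d θ_c)] = 0.403 × 2450 × (951 − 8.66) × 8.40 / [1570 × (1 + 0.102 × 8.40)] = 7.82×10^6 / 2915 = 2681 m³.
τ = V/Q = 2681/2450 = 1.094 d, or 26.26 h.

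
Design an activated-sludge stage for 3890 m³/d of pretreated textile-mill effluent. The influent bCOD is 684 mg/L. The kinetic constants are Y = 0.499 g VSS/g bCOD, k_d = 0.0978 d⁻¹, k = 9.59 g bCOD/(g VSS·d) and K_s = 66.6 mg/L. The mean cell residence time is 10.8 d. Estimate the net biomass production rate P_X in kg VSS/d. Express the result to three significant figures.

P_X ≈ 643 kg VSS/d

Effluent substrate depends only on kinetics and SRT: S = K_s(1 + k_d θ_c) / [θ_c(Yk − k_d) − 1] = 66.6 × (1 + 0.0978 × 10.8) / [10.8 × (0.499 × 9.59 − 0.0978) − 1] = 136.9 / 49.63 = 2.760 mg/L.
Correct the yield for decay: Y_obs = Y/(1 + k_d θ_c) = 0.499 / (1 + 0.0978 × 10.8) = 0.499 / 2.056 = 0.2427.
Substrate removed = Q·(S₀ − S) = 3890 m³/d × (684 − 2.76) g/m³ = 2.65×10^6 g/d = 2650 kg/d.
So the net sludge growth is P_X = 0.2427 × 2650 = 643.1 kg VSS/d.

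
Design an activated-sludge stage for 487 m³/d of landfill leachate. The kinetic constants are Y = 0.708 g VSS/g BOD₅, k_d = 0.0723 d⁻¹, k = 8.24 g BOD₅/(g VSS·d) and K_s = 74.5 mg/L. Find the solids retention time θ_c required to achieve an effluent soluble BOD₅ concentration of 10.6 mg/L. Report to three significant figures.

At the target effluent, Y k S/(K_s+S) = 0.708×8.24×10.6/85.10 = 0.7267 d⁻¹.
θ_c = 1/(μ − k_d) = 1/(0.7267 − 0.0723) = 1/0.6544 = 1.528 d.

θ_c ≈ 1.53 d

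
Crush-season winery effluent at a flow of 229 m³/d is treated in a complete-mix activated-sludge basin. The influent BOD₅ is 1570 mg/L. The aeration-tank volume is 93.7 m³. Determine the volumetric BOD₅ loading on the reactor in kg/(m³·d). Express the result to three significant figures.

L_v ≈ 3.84 kg BOD₅/(m³·d)

Applied BOD₅ load per unit volume = Q·S₀/V = (229 × 1570/1000)/93.70 = 3.837 kg BOD₅·m⁻³·d⁻¹.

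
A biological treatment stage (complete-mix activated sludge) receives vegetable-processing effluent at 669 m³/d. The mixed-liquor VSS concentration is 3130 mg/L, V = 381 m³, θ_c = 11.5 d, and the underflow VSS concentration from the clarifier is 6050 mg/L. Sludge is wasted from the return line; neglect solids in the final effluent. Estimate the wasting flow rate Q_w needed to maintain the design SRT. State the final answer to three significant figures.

Q_w ≈ 17.1 m³/d

θ_c = V·X/(Q_w·X_r) when wasting from the recycle, so Q_w = V·X/(θ_c·X_r) = 381.0 × 3130 / (11.5 × 6050) = 17.14 m³/d.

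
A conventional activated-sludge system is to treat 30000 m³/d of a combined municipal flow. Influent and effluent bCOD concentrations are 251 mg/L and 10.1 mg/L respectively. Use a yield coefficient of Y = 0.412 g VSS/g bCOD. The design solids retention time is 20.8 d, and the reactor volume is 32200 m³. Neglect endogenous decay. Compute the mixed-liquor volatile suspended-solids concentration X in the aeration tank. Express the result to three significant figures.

X ≈ 1920 mg/L

From V·X = Y·Q·(S₀ − S)·θ_c (decay neglected): X = 0.412 × 30000 × (251 − 10.1) × 20.8 / 32200 = 1923 mg/L.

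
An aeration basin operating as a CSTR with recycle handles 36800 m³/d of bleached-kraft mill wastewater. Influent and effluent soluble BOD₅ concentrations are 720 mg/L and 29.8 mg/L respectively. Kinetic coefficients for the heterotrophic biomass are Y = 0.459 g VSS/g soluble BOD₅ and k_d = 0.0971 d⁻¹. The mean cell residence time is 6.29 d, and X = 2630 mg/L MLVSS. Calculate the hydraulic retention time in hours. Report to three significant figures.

τ ≈ 11.3 h

Rearranging the biomass balance for a CMAS with decay, V = Y·Q·ΔS·θ_c / [X·(1+k_d θ_c)] = 0.459 × 36800 × (720 − 29.8) × 6.29 / [2630 × (1 + 0.0971 × 6.29)] = 7.33×10^7 / 4236 = 17310 m³.
HRT = V/Q = 17310 m³ / 36800 m³·d⁻¹ = 0.4704 d × 24 = 11.29 h.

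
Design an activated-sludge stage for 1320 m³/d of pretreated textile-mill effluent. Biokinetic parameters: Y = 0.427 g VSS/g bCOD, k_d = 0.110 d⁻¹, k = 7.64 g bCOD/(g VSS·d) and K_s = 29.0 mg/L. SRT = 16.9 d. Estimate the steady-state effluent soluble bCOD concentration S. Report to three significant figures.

For a completely mixed reactor with recycle the Lawrence–McCarty relation gives S = K_s·(1 + k_d·θ_c) / [θ_c·(Y·k − k_d) − 1] = 29.0 × (1 + 0.110 × 16.9) / [16.9 × (0.427 × 7.64 − 0.110) − 1] = 82.91 / 52.27 = 1.586 mg/L.

S ≈ 1.59 mg/L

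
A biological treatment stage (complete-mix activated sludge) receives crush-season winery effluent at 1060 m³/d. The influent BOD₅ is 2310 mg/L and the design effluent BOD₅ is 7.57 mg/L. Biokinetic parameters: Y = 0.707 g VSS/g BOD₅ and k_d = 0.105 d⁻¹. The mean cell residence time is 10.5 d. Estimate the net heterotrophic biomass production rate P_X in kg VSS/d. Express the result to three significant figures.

Observed yield with endogenous decay: Y_obs = Y / (1 + k_d·θ_c) = 0.707 / (1 + 0.105 × 10.5) = 0.707 / 2.103 = 0.3363 g VSS/g BOD₅.
Mass of BOD₅ removed per day: Q(S₀ − S) = 1060 × 2302 g/m³ = 2441 kg/d.
Biomass produced: P_X = Y_obs·Q·ΔS = 0.3363 × 2441 ≈ 820.7 kg VSS/d.

P_X ≈ 821 kg VSS/d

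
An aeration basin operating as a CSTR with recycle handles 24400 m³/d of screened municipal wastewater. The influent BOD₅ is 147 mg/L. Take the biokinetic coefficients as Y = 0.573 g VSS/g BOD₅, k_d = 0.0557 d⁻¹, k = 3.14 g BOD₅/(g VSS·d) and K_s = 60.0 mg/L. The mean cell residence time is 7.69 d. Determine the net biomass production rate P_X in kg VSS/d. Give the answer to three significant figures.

P_X ≈ 1370 kg VSS/d

For a completely mixed reactor with recycle the Lawrence–McCarty relation gives S = K_s·(1 + k_d·θ_c) / [θ_c·(Y·k − k_d) − 1] = 60.0 × (1 + 0.0557 × 7.69) / [7.69 × (0.573 × 3.14 − 0.0557) − 1] = 85.70 / 12.41 = 6.907 mg/L.
The observed yield is Y_obs = Y/(1 + k_d·θ_c) = 0.573 / (1 + 0.0557 × 7.69) = 0.573 / 1.428 = 0.4012 g VSS per g BOD₅ removed.
ΔS = 147 − 6.91 = 140.1 mg/L, so the substrate removal rate is 24400 × 140.1/1000 = 3418 kg BOD₅/d.
Biomass produced: P_X = Y_obs·Q·ΔS = 0.4012 × 3418 ≈ 1371 kg VSS/d.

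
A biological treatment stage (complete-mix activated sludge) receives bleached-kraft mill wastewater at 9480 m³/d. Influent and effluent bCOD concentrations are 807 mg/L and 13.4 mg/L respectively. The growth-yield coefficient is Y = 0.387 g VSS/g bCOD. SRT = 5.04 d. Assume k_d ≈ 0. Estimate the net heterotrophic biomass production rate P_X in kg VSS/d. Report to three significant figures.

With endogenous decay neglected, the observed yield equals the true yield: Y_obs = Y = 0.387 g VSS/g bCOD.
Mass of bCOD removed per day: Q(S₀ − S) = 9480 × 793.6 g/m³ = 7523 kg/d.
Biomass produced: P_X = Y_obs·Q·ΔS = 0.3870 × 7523 ≈ 2912 kg VSS/d.

P_X ≈ 2910 kg VSS/d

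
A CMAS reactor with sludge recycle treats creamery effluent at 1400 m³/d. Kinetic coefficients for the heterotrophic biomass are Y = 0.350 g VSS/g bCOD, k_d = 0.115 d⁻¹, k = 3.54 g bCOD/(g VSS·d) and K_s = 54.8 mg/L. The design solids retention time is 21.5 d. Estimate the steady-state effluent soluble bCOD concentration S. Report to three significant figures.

From the Monod/SRT balance for a CMAS, S = K_s·(1+k_d θ_c)/[θ_c·(Y k − k_d) − 1] = 54.8 × (1 + 0.115 × 21.5) / [21.5 × (0.350 × 3.54 − 0.115) − 1] = 190.3 / 23.17 = 8.214 mg/L.

S ≈ 8.21 mg/L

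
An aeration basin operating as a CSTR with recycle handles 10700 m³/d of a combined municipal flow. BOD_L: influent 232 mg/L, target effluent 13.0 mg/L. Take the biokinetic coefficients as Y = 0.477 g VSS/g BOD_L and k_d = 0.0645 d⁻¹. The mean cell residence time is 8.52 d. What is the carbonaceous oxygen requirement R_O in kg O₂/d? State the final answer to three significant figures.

Observed yield with endogenous decay: Y_obs = Y / (1 + k_d·θ_c) = 0.477 / (1 + 0.0645 × 8.52) = 0.477 / 1.550 = 0.3078 g VSS/g BOD_L.
Substrate removed = Q·(S₀ − S) = 10700 m³/d × (232 − 13.0) g/m³ = 2.34×10^6 g/d = 2343 kg/d.
Biomass synthesised: P_X = Y_obs × 2343 = 721.3 kg VSS/d.
R_O = Q·ΔS − 1.42 P_X = 2343 − 1024 = 1319 kg O₂/d.

R_O ≈ 1320 kg O₂/d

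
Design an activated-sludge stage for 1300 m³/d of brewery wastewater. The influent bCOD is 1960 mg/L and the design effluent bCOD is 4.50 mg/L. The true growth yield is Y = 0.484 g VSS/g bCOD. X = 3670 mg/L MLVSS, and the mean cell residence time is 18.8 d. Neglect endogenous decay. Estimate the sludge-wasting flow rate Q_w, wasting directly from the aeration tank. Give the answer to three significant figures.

Biomass mass balance (decay neglected): V·X = Y·Q·(S₀ − S)·θ_c, so V = 0.484 × 1300 × (1960 − 4.50) × 18.8 / 3670 = 6303 m³.
For wasting at MLVSS concentration, Q_w = V/θ_c = 6303/18.8 = 335.3 m³/d.

Q_w ≈ 335 m³/d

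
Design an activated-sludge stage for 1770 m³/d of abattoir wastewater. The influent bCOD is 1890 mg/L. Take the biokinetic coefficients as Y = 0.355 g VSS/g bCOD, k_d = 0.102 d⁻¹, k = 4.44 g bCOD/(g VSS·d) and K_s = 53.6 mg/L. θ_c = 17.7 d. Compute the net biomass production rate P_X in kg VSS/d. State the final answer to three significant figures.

P_X ≈ 422 kg VSS/d

For a completely mixed reactor with recycle the Lawrence–McCarty relation gives S = K_s·(1 + k_d·θ_c) / [θ_c·(Y·k − k_d) − 1] = 53.6 × (1 + 0.102 × 17.7) / [17.7 × (0.355 × 4.44 − 0.102) − 1] = 150.4 / 25.09 = 5.992 mg/L.
Observed yield with endogenous decay: Y_obs = Y / (1 + k_d·θ_c) = 0.355 / (1 + 0.102 × 17.7) = 0.355 / 2.805 = 0.1265 g VSS/g bCOD.
Substrate removed = Q·(S₀ − S) = 1770 m³/d × (1890 − 5.99) g/m³ = 3.33×10^6 g/d = 3335 kg/d.
Net biomass production P_X = Y_obs × Q·(S₀ − S) = 0.1265 × 3335 = 422.0 kg VSS/d.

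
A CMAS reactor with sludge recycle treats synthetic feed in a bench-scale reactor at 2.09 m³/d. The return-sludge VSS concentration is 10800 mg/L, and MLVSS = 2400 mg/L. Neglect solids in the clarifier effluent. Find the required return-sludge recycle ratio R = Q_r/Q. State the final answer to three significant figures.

R ≈ 0.286

Mass balance around the secondary clarifier (neglecting effluent solids): R = X / (X_r − X) = 2400 / (10800 − 2400) = 0.2857.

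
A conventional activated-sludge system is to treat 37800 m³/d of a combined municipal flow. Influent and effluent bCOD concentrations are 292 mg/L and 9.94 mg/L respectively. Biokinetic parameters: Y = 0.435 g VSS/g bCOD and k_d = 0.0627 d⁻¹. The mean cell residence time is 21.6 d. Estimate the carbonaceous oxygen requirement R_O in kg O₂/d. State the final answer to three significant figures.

R_O ≈ 7860 kg O₂/d

Correct the yield for decay: Y_obs = Y/(1 + k_d θ_c) = 0.435 / (1 + 0.0627 × 21.6) = 0.435 / 2.354 = 0.1848.
Substrate removed = Q·(S₀ − S) = 37800 m³/d × (292 − 9.94) g/m³ = 1.07×10^7 g/d = 10662 kg/d.
Biomass synthesised: P_X = Y_obs × 10662 = 1970 kg VSS/d.
R_O = Q·(S₀ − S) − 1.42·P_X = 10662 − 1.42 × 1970 = 7865 kg O₂/d.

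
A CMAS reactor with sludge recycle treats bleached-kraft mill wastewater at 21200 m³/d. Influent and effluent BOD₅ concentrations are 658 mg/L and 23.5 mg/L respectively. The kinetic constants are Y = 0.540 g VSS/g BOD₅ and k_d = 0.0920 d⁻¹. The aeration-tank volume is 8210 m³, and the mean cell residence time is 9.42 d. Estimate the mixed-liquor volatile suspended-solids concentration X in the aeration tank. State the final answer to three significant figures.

Solving the biomass balance for X: X = Y Q (S₀−S) θ_c / [V (1+k_d θ_c)] = 0.540 × 21200 × (658 − 23.5) × 9.42 / [8210 × (1 + 0.0920 × 9.42)] = 4465 mg/L.

X ≈ 4460 mg/L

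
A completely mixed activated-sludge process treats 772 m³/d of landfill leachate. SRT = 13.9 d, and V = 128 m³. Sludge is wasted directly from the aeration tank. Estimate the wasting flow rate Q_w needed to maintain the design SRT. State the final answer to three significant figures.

With mixed-liquor wasting, θ_c = V/Q_w, so Q_w = V/θ_c = 128.0/13.9 = 9.209 m³/d.

Q_w ≈ 9.21 m³/d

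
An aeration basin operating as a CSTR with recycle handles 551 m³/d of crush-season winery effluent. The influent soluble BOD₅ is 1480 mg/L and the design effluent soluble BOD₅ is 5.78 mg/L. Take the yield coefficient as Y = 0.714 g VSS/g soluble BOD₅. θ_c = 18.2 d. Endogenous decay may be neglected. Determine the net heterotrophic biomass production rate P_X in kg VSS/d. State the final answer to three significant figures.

P_X ≈ 580 kg VSS/d

Since k_d ≈ 0, Y_obs = Y = 0.714 g VSS/g soluble BOD₅.
Q·(S₀ − S) = 551 × (1480 − 5.78) × 10⁻³ = 812.3 kg/d removed.
So the net sludge growth is P_X = 0.7140 × 812.3 = 580.0 kg VSS/d.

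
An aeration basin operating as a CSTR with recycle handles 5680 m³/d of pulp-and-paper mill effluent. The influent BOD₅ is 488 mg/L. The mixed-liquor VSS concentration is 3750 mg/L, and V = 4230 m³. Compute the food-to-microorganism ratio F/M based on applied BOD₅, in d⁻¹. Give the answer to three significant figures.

Food-to-microorganism ratio F/M = Q S₀ / (V X) = 5680 × 488 / (4230 × 3750) = 0.1747 d⁻¹.

F/M ≈ 0.175 d⁻¹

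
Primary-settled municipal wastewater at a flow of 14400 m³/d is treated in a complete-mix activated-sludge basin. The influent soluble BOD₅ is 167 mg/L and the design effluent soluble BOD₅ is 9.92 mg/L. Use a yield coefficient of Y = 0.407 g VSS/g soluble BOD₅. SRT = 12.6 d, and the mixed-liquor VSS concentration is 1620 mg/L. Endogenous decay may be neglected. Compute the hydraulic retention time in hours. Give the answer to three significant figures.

τ ≈ 11.9 h

Biomass mass balance (decay neglected): V·X = Y·Q·(S₀ − S)·θ_c, so V = 0.407 × 14400 × (167 − 9.92) × 12.6 / 1620 = 7160 m³.
HRT = V/Q = 7160 m³ / 14400 m³·d⁻¹ = 0.4972 d × 24 = 11.93 h.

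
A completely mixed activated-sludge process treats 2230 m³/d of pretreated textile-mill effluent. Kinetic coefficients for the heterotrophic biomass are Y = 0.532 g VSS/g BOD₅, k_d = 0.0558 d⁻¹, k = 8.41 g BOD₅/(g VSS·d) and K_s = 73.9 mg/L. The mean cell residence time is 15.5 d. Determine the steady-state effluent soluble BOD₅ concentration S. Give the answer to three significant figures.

S ≈ 2.04 mg/L

From the Monod/SRT balance for a CMAS, S = K_s·(1+k_d θ_c)/[θ_c·(Y k − k_d) − 1] = 73.9 × (1 + 0.0558 × 15.5) / [15.5 × (0.532 × 8.41 − 0.0558) − 1] = 137.8 / 67.48 = 2.042 mg/L.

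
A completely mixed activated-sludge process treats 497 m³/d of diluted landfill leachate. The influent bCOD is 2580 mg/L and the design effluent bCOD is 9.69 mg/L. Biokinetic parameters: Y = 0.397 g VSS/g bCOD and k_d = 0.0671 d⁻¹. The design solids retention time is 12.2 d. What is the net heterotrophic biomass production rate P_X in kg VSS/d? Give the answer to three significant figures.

P_X ≈ 279 kg VSS/d

Y_obs = Y / (1 + k_d θ_c) = 0.397 / (1 + 0.0671 × 12.2) = 0.397 / 1.819 = 0.2183.
Q·(S₀ − S) = 497 × (2580 − 9.69) × 10⁻³ = 1277 kg/d removed.
So the net sludge growth is P_X = 0.2183 × 1277 = 278.9 kg VSS/d.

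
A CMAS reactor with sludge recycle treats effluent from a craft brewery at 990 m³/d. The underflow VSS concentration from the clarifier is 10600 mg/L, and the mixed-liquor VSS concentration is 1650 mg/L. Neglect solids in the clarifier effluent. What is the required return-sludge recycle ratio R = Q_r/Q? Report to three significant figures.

R = Q_r/Q = X/(X_r − X) = 1650 / (10600 − 1650) = 0.1844.

R ≈ 0.184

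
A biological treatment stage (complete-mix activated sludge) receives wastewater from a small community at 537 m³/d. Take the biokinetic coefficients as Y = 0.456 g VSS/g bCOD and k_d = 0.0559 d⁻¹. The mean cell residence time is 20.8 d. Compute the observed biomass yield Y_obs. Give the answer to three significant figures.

Y_obs ≈ 0.211 g VSS/g bCOD

Y_obs = Y / (1 + k_d θ_c) = 0.456 / (1 + 0.0559 × 20.8) = 0.456 / 2.163 = 0.2108.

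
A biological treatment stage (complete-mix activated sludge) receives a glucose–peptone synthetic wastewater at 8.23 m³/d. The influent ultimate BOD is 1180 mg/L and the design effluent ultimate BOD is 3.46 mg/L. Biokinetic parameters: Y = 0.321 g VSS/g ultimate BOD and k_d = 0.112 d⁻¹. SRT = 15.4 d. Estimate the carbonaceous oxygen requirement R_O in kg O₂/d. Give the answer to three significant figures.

R_O ≈ 8.06 kg O₂/d

Y_obs = Y / (1 + k_d θ_c) = 0.321 / (1 + 0.112 × 15.4) = 0.321 / 2.725 = 0.1178.
Mass of ultimate BOD removed per day: Q(S₀ − S) = 8.23 × 1177 g/m³ = 9.683 kg/d.
Biomass synthesised: P_X = Y_obs × 9.683 = 1.141 kg VSS/d.
R_O = Q·ΔS − 1.42 P_X = 9.683 − 1.620 = 8.063 kg O₂/d.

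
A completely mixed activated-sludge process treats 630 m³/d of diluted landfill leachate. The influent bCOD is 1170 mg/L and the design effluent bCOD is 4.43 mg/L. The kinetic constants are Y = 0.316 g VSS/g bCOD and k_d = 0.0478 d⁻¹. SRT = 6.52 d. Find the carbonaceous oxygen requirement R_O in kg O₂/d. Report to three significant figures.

Y_obs = Y / (1 + k_d θ_c) = 0.316 / (1 + 0.0478 × 6.52) = 0.316 / 1.312 = 0.2409.
ΔS = 1170 − 4.43 = 1166 mg/L, so the substrate removal rate is 630 × 1166/1000 = 734.3 kg bCOD/d.
Biomass synthesised: P_X = Y_obs × 734.3 = 176.9 kg VSS/d.
R_O = Q·ΔS − 1.42 P_X = 734.3 − 251.2 = 483.1 kg O₂/d.

R_O ≈ 483 kg O₂/d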